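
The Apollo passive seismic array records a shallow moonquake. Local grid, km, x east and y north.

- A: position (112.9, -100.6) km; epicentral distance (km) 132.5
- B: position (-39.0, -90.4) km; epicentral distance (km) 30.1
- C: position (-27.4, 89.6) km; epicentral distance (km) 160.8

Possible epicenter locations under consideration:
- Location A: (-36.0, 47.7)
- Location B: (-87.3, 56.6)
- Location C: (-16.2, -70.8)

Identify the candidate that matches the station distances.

For each candidate, compare |candidate − station| to the reported distance:
Location A: residuals A 77.7, B 108.0, C 118.0 → max 118.0 km
Location B: residuals A 122.0, B 124.6, C 92.4 → max 124.6 km
Location C: residuals A 0.0, B 0.0, C 0.0 → max 0.0 km
Only Location C has all residuals ≈ 0.

Location C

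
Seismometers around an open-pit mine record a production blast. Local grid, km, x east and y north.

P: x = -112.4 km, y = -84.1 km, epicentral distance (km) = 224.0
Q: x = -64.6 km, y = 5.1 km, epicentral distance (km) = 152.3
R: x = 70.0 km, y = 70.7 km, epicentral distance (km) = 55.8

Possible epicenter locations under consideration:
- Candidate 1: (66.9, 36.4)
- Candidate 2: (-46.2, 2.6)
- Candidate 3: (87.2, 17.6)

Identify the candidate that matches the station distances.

Candidate 3

For each candidate, compare |candidate − station| to the reported distance:
Candidate 1: residuals P 8.0, Q 17.1, R 21.4 → max 21.4 km
Candidate 2: residuals P 114.9, Q 133.7, R 78.9 → max 133.7 km
Candidate 3: residuals P 0.0, Q 0.0, R 0.0 → max 0.0 km
Only Candidate 3 has all residuals ≈ 0.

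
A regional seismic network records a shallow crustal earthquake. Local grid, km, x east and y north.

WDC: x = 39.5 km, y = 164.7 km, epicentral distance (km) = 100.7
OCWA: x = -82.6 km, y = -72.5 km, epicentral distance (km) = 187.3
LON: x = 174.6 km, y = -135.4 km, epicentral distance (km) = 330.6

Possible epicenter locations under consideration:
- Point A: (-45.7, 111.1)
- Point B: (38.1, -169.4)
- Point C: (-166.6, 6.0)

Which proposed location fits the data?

For each candidate, compare |candidate − station| to the reported distance:
Point A: residuals WDC 0.0, OCWA 0.0, LON 0.0 → max 0.0 km
Point B: residuals WDC 233.4, OCWA 32.5, LON 189.9 → max 233.4 km
Point C: residuals WDC 159.4, OCWA 72.3, LON 38.7 → max 159.4 km
Only Point A has all residuals ≈ 0.

Point A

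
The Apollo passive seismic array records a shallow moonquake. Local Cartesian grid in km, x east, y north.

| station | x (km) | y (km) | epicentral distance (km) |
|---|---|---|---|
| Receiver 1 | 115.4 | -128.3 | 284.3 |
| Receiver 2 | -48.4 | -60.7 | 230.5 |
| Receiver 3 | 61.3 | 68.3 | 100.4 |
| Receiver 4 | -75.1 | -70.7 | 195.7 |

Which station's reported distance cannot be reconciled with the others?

Receiver 2

Solve using three stations at a time. Using Receiver 1, Receiver 3, Receiver 4 (subtract circle equations pairwise → linear system) gives (x, y) ≈ (-25.5, 118.6).
Distances from that point to each station vs reported:
  Receiver 1: calculated 284.3 vs reported 284.3 → residual 0.0 km
  Receiver 2: calculated 180.7 vs reported 230.5 → residual 49.8 km
  Receiver 3: calculated 100.3 vs reported 100.4 → residual 0.1 km
  Receiver 4: calculated 195.7 vs reported 195.7 → residual 0.0 km
Receiver 1, Receiver 3, Receiver 4 are mutually consistent (residuals ≈ 0); Receiver 2 is off by 49.8 km.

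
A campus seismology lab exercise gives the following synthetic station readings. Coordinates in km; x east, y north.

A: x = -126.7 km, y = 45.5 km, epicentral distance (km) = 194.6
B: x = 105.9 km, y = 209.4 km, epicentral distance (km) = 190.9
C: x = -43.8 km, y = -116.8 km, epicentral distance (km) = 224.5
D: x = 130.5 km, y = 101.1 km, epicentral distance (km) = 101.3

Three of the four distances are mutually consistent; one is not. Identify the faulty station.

Solve using three stations at a time. Using A, B, D (subtract circle equations pairwise → linear system) gives (x, y) ≈ (66.5, 22.6).
Distances from that point to each station vs reported:
  A: calculated 194.6 vs reported 194.6 → residual 0.0 km
  B: calculated 190.9 vs reported 190.9 → residual 0.0 km
  C: calculated 177.8 vs reported 224.5 → residual 46.7 km
  D: calculated 101.2 vs reported 101.3 → residual 0.1 km
A, B, D are mutually consistent (residuals ≈ 0); C is off by 46.7 km.

C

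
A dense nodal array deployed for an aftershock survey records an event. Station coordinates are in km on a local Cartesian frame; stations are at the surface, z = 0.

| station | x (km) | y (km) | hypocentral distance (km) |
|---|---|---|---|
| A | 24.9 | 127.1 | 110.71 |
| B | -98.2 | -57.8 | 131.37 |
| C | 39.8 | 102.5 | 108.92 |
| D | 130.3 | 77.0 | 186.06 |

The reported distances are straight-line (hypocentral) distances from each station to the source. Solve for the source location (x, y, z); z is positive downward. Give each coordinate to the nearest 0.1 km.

x ≈ -49.9 km, y ≈ 57.0 km, depth ≈ 41.8 km

Each station gives a sphere (x−x_i)² + (y−y_i)² + z² = d_i² (stations at z=0).
Subtracting the A sphere from B and C: z² cancels, leaving linear equations in x and y:
-246.2 x − 369.8 y = -8791.71
29.8 x − 49.2 y = -4290.99
Solving: x ≈ -49.896, y ≈ 56.994 km (keep extra digits for the depth step; rounded: -49.9, 57.0).
Then from the A sphere: z² = 110.71² − (x − 24.9)² − (y − 127.1)² with x = -49.896, y = 56.994, so z ≈ 41.802 ≈ 41.8 km.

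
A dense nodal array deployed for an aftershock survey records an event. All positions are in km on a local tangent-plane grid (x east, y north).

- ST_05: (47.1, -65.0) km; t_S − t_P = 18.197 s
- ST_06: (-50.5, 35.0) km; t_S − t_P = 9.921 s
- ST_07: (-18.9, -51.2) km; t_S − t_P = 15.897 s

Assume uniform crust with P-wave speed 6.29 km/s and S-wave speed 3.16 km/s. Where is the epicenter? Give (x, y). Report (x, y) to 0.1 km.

11.7 km east, 45.0 km north

Distance from S−P lag: d = Δt · v_P v_S / (v_P − v_S) = Δt · (6.29·3.16)/(6.29−3.16) ≈ 6.3503·Δt.
So d_ST_05 = 115.56, d_ST_06 = 63.00, d_ST_07 = 100.95 km.
Circle about each station: (x − 47.1)² + (y + 65.0)² = 115.56²; (x + 50.5)² + (y − 35.0)² = 63.00²; (x + 18.9)² + (y + 51.2)² = 100.95².
Subtracting the ST_05 equation from the ST_06 and ST_07 equations removes the quadratic terms:
-195.2 x + 200.0 y = 6716.95
-132.0 x + 27.6 y = -301.55
Solving the 2×2 system: x ≈ 11.7, y ≈ 45.0 km.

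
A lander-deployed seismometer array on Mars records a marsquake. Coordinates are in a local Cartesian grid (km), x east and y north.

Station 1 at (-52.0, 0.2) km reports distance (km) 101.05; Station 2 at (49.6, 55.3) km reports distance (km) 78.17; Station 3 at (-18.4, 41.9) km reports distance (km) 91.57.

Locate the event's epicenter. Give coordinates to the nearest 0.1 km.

Circle about each station: (x + 52.0)² + (y − 0.2)² = 101.05²; (x − 49.6)² + (y − 55.3)² = 78.17²; (x + 18.4)² + (y − 41.9)² = 91.57².
Subtracting pairs of circle equations eliminates x²+y² and gives linear equations (the radical axes):
203.2 x + 110.2 y = 6914.76
67.2 x + 83.4 y = 1216.17
Solving the 2×2 system: x ≈ 46.4, y ≈ -22.8 km.
Check against Station 1 (with the unrounded x, y): √((x + 52.0)²+(y − 0.2)²) = 101.05 ≈ 101.05 km. ✓

(46.4, -22.8)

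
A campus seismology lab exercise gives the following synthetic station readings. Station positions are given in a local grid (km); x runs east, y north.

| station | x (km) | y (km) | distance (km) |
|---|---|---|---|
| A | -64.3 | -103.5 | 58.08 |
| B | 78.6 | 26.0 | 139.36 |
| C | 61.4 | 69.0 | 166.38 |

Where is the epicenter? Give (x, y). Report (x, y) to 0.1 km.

-10.8 km east, -80.9 km north

Circle about each station: (x + 64.3)² + (y + 103.5)² = 58.08²; (x − 78.6)² + (y − 26.0)² = 139.36²; (x − 61.4)² + (y − 69.0)² = 166.38².
Subtracting the A equation from the B and C equations removes the quadratic terms:
285.8 x + 259.0 y = -24040.70
251.4 x + 345.0 y = -30624.80
Solving the 2×2 system: x ≈ -10.8, y ≈ -80.9 km.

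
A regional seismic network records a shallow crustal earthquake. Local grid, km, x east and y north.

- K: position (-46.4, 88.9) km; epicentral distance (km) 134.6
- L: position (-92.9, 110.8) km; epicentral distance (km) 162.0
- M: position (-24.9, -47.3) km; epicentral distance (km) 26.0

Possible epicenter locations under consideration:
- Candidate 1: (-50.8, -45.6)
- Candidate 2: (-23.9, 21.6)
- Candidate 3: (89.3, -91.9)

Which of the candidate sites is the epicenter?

For each candidate, compare |candidate − station| to the reported distance:
Candidate 1: residuals K 0.0, L 0.0, M 0.0 → max 0.0 km
Candidate 2: residuals K 63.6, L 49.2, M 42.9 → max 63.6 km
Candidate 3: residuals K 91.5, L 110.6, M 96.6 → max 110.6 km
Only Candidate 1 has all residuals ≈ 0.

Candidate 1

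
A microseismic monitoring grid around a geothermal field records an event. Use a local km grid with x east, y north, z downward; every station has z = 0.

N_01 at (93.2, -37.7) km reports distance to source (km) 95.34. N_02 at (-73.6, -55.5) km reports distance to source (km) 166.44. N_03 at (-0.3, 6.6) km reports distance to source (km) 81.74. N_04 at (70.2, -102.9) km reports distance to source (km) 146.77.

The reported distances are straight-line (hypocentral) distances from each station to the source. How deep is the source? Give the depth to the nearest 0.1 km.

z ≈ 51.5 km

Each station gives a sphere (x−x_i)² + (y−y_i)² + z² = d_i² (stations at z=0).
Subtracting the N_01 sphere from N_02 and N_03: z² cancels, leaving linear equations in x and y:
-333.6 x − 35.6 y = -20222.88
-187.0 x + 88.6 y = -7655.59
Solving: x ≈ 57.002, y ≈ 33.903 km (keep extra digits for the depth step; rounded: 57.0, 33.9).
Then from the N_01 sphere: z² = 95.34² − (x − 93.2)² − (y + 37.7)² with x = 57.002, y = 33.903, so z ≈ 51.502 ≈ 51.5 km.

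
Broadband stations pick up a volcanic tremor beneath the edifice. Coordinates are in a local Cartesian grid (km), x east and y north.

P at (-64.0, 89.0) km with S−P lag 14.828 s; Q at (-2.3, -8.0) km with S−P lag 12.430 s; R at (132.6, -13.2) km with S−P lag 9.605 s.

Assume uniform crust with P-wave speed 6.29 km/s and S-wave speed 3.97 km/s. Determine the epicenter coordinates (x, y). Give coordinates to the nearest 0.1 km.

Distance from S−P lag: d = Δt · v_P v_S / (v_P − v_S) = Δt · (6.29·3.97)/(6.29−3.97) ≈ 10.7635·Δt.
So d_P = 159.60, d_Q = 133.79, d_R = 103.38 km.
Circle about each station: (x + 64.0)² + (y − 89.0)² = 159.60²; (x + 2.3)² + (y + 8.0)² = 133.79²; (x − 132.6)² + (y + 13.2)² = 103.38².
Subtracting the P equation from the Q and R equations removes the quadratic terms:
123.4 x − 194.0 y = -4375.31
393.2 x − 204.4 y = 20524.74
Solving the 2×2 system: x ≈ 95.5, y ≈ 83.3 km.
Check against P (with the unrounded x, y): √((x + 64.0)²+(y − 89.0)²) = 159.60 ≈ 159.60 km. ✓

(95.5, 83.3)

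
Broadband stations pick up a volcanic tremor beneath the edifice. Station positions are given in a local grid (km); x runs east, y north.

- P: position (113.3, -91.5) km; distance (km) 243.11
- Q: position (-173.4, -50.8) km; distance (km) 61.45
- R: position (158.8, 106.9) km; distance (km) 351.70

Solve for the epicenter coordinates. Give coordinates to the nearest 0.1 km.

Circle about each station: (x − 113.3)² + (y + 91.5)² = 243.11²; (x + 173.4)² + (y + 50.8)² = 61.45²; (x − 158.8)² + (y − 106.9)² = 351.70².
Subtracting the P equation from the Q and R equations removes the quadratic terms:
-573.4 x + 81.4 y = 66765.43
91.0 x + 396.8 y = -49154.51
Solving the 2×2 system: x ≈ -129.8, y ≈ -94.1 km.

x ≈ -129.8 km, y ≈ -94.1 km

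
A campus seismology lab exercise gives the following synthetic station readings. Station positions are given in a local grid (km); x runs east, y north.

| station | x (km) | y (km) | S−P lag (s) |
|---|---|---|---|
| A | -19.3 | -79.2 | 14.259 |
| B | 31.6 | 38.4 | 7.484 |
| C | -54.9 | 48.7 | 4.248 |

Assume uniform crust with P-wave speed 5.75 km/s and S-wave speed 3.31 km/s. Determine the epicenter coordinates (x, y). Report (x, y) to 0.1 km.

Distance from S−P lag: d = Δt · v_P v_S / (v_P − v_S) = Δt · (5.75·3.31)/(5.75−3.31) ≈ 7.8002·Δt.
So d_A = 111.22, d_B = 58.38, d_C = 33.14 km.
Circle about each station: (x + 19.3)² + (y + 79.2)² = 111.22²; (x − 31.6)² + (y − 38.4)² = 58.38²; (x + 54.9)² + (y − 48.7)² = 33.14².
Subtracting pairs of circle equations eliminates x²+y² and gives linear equations (the radical axes):
101.8 x + 235.2 y = 4789.65
-71.2 x + 255.8 y = 10012.20
Solving the 2×2 system: x ≈ -26.4, y ≈ 31.8 km.

(-26.4, 31.8)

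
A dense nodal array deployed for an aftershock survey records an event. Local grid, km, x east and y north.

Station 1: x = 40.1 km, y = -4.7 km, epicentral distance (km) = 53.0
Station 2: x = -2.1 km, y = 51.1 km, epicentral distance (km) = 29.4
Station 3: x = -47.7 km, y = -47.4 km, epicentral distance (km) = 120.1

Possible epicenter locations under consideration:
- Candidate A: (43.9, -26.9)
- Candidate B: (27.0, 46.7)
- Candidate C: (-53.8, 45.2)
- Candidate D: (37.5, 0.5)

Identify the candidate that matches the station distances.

Candidate B

For each candidate, compare |candidate − station| to the reported distance:
Candidate A: residuals Station 1 30.5, Station 2 61.2, Station 3 26.2 → max 61.2 km
Candidate B: residuals Station 1 0.0, Station 2 0.0, Station 3 0.0 → max 0.0 km
Candidate C: residuals Station 1 53.3, Station 2 22.6, Station 3 27.3 → max 53.3 km
Candidate D: residuals Station 1 47.2, Station 2 34.9, Station 3 22.4 → max 47.2 km
Only Candidate B has all residuals ≈ 0.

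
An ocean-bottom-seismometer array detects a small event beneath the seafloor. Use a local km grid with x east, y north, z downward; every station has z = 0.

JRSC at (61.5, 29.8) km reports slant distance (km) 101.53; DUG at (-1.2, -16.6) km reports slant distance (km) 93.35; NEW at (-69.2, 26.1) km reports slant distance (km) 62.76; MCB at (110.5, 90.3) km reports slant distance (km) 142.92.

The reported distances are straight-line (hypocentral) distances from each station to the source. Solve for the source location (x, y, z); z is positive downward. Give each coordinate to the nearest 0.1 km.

Each station gives a sphere (x−x_i)² + (y−y_i)² + z² = d_i² (stations at z=0).
Subtracting the JRSC sphere from DUG and NEW: z² cancels, leaving linear equations in x and y:
-125.4 x − 92.8 y = -2799.17
-261.4 x − 7.4 y = 7169.08
Solving: x ≈ -29.404, y ≈ 69.898 km (keep extra digits for the depth step; rounded: -29.4, 69.9).
Then from the JRSC sphere: z² = 101.53² − (x − 61.5)² − (y − 29.8)² with x = -29.404, y = 69.898, so z ≈ 20.903 ≈ 20.9 km.

x ≈ -29.4 km, y ≈ 69.9 km, depth ≈ 20.9 km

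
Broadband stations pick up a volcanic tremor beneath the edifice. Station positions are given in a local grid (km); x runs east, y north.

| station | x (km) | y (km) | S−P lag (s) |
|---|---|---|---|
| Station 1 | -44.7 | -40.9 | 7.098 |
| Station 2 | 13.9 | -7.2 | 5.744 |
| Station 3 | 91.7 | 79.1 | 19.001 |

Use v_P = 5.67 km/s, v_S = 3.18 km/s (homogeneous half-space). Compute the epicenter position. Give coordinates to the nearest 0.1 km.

-25.3 km east, 6.7 km north

Distance from S−P lag: d = Δt · v_P v_S / (v_P − v_S) = Δt · (5.67·3.18)/(5.67−3.18) ≈ 7.2412·Δt.
So d_Station 1 = 51.40, d_Station 2 = 41.59, d_Station 3 = 137.59 km.
Circle about each station: (x + 44.7)² + (y + 40.9)² = 51.40²; (x − 13.9)² + (y + 7.2)² = 41.59²; (x − 91.7)² + (y − 79.1)² = 137.59².
Subtracting the Station 1 equation from the Station 2 and Station 3 equations removes the quadratic terms:
117.2 x + 67.4 y = -2513.62
272.8 x + 240.0 y = -5294.25
Solving the 2×2 system: x ≈ -25.3, y ≈ 6.7 km.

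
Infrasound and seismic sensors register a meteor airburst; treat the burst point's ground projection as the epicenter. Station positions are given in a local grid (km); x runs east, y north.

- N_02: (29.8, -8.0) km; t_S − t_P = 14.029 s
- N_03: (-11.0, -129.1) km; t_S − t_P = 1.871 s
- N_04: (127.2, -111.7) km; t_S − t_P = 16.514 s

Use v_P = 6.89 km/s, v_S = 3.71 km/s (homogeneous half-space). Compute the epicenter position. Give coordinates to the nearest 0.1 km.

Distance from S−P lag: d = Δt · v_P v_S / (v_P − v_S) = Δt · (6.89·3.71)/(6.89−3.71) ≈ 8.0383·Δt.
So d_N_02 = 112.77, d_N_03 = 15.04, d_N_04 = 132.75 km.
Circle about each station: (x − 29.8)² + (y + 8.0)² = 112.77²; (x + 11.0)² + (y + 129.1)² = 15.04²; (x − 127.2)² + (y + 111.7)² = 132.75².
Subtracting the N_02 equation from the N_03 and N_04 equations removes the quadratic terms:
-81.6 x − 242.2 y = 28326.64
194.8 x − 207.4 y = 22799.20
Solving the 2×2 system: x ≈ -5.5, y ≈ -115.1 km.

(-5.5, -115.1)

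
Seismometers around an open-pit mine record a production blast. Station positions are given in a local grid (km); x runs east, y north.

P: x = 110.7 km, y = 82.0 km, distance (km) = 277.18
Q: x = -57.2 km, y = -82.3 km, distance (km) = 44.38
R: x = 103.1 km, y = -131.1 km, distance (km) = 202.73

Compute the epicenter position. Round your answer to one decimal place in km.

-97.4 km east, -101.1 km north

Circle about each station: (x − 110.7)² + (y − 82.0)² = 277.18²; (x + 57.2)² + (y + 82.3)² = 44.38²; (x − 103.1)² + (y + 131.1)² = 202.73².
Subtracting pairs of circle equations eliminates x²+y² and gives linear equations (the radical axes):
-335.8 x − 328.6 y = 65925.81
-15.2 x − 426.2 y = 44567.63
Solving the 2×2 system: x ≈ -97.4, y ≈ -101.1 km.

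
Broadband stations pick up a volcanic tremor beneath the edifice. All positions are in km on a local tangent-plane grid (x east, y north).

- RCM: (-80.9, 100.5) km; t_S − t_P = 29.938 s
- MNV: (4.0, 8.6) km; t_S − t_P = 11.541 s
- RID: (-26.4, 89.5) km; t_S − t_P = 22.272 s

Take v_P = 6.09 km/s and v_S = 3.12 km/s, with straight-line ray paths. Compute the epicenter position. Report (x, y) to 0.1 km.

Distance from S−P lag: d = Δt · v_P v_S / (v_P − v_S) = Δt · (6.09·3.12)/(6.09−3.12) ≈ 6.3976·Δt.
So d_RCM = 191.53, d_MNV = 73.83, d_RID = 142.49 km.
Circle about each station: (x + 80.9)² + (y − 100.5)² = 191.53²; (x − 4.0)² + (y − 8.6)² = 73.83²; (x + 26.4)² + (y − 89.5)² = 142.49².
Subtracting pairs of circle equations eliminates x²+y² and gives linear equations (the radical axes):
169.8 x − 183.8 y = 14677.77
109.0 x − 22.0 y = 8442.49
Solving the 2×2 system: x ≈ 75.4, y ≈ -10.2 km.

x ≈ 75.4 km, y ≈ -10.2 km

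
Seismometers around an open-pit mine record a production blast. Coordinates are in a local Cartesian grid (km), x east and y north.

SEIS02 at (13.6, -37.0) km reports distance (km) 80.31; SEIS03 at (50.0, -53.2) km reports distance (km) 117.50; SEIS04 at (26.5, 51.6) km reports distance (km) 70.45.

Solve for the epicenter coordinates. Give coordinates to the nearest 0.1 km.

Circle about each station: (x − 13.6)² + (y + 37.0)² = 80.31²; (x − 50.0)² + (y + 53.2)² = 117.50²; (x − 26.5)² + (y − 51.6)² = 70.45².
Subtracting the SEIS02 equation from the SEIS03 and SEIS04 equations removes the quadratic terms:
72.8 x − 32.4 y = -3580.27
25.8 x + 177.2 y = 3297.34
Solving the 2×2 system: x ≈ -38.4, y ≈ 24.2 km.

-38.4 km east, 24.2 km north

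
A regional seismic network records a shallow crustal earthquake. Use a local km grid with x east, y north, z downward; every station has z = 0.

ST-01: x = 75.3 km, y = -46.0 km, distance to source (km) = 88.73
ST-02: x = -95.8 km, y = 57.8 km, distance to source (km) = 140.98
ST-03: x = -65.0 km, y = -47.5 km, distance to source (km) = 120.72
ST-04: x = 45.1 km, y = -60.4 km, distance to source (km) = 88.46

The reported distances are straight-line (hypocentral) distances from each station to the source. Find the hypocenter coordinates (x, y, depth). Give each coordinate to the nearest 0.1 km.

(28.4, 11.8, 48.3)

Each station gives a sphere (x−x_i)² + (y−y_i)² + z² = d_i² (stations at z=0).
Subtracting the ST-01 sphere from ST-02 and ST-03: z² cancels, leaving linear equations in x and y:
-342.2 x + 207.6 y = -7269.96
-280.6 x − 3.0 y = -8005.15
Solving: x ≈ 28.403, y ≈ 11.799 km (keep extra digits for the depth step; rounded: 28.4, 11.8).
Then from the ST-01 sphere: z² = 88.73² − (x − 75.3)² − (y + 46.0)² with x = 28.403, y = 11.799, so z ≈ 48.301 ≈ 48.3 km.
Check against ST-04 (with the unrounded solution): distance 88.46 ≈ 88.46 km. ✓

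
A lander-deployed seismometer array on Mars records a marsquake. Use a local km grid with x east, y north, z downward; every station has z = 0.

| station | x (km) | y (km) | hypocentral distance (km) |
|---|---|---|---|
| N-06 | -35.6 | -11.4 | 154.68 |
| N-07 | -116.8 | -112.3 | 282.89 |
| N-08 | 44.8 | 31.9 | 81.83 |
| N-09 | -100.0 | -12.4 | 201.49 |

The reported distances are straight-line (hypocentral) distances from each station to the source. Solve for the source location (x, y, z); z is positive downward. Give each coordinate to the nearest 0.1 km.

x ≈ 59.8 km, y ≈ 106.7 km, depth ≈ 29.6 km

Each station gives a sphere (x−x_i)² + (y−y_i)² + z² = d_i² (stations at z=0).
Subtracting the N-06 sphere from N-07 and N-08: z² cancels, leaving linear equations in x and y:
-162.4 x − 201.8 y = -31244.64
160.8 x + 86.6 y = 18857.08
Solving: x ≈ 59.806, y ≈ 106.700 km (keep extra digits for the depth step; rounded: 59.8, 106.7).
Then from the N-06 sphere: z² = 154.68² − (x + 35.6)² − (y + 11.4)² with x = 59.806, y = 106.700, so z ≈ 29.597 ≈ 29.6 km.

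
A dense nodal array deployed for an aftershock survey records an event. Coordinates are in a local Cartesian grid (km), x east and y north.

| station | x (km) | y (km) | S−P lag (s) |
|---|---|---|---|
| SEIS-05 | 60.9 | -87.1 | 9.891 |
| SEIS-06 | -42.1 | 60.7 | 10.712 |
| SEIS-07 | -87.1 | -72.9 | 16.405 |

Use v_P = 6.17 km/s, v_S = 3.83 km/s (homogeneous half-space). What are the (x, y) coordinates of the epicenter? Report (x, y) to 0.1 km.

Distance from S−P lag: d = Δt · v_P v_S / (v_P − v_S) = Δt · (6.17·3.83)/(6.17−3.83) ≈ 10.0988·Δt.
So d_SEIS-05 = 99.89, d_SEIS-06 = 108.18, d_SEIS-07 = 165.67 km.
Circle about each station: (x − 60.9)² + (y + 87.1)² = 99.89²; (x + 42.1)² + (y − 60.7)² = 108.18²; (x + 87.1)² + (y + 72.9)² = 165.67².
Subtracting the SEIS-05 equation from the SEIS-06 and SEIS-07 equations removes the quadratic terms:
-206.0 x + 295.6 y = -7563.22
-296.0 x + 28.4 y = -15862.94
Solving the 2×2 system: x ≈ 54.8, y ≈ 12.6 km.
Check against SEIS-05 (with the unrounded x, y): √((x − 60.9)²+(y + 87.1)²) = 99.89 ≈ 99.89 km. ✓

(54.8, 12.6)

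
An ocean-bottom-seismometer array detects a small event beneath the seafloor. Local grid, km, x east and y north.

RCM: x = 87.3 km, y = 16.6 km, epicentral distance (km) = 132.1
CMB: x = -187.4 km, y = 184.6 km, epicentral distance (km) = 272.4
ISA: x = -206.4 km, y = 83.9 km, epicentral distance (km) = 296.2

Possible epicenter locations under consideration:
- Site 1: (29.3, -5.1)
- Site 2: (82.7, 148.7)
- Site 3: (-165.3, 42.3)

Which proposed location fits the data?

For each candidate, compare |candidate − station| to the reported distance:
Site 1: residuals RCM 70.2, CMB 15.6, ISA 44.3 → max 70.2 km
Site 2: residuals RCM 0.1, CMB 0.1, ISA 0.1 → max 0.1 km
Site 3: residuals RCM 121.8, CMB 128.4, ISA 237.7 → max 237.7 km
Only Site 2 has all residuals ≈ 0.

Site 2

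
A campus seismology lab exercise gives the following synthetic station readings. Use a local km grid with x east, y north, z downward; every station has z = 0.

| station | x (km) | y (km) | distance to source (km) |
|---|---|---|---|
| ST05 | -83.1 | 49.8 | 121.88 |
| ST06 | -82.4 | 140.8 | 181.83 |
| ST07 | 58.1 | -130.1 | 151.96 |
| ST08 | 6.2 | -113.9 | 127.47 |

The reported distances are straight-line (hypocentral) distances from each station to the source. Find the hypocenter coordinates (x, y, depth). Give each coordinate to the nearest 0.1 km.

x ≈ 2.6 km, y ≈ -5.4 km, depth ≈ 66.8 km

Each station gives a sphere (x−x_i)² + (y−y_i)² + z² = d_i² (stations at z=0).
Subtracting the ST05 sphere from ST06 and ST07: z² cancels, leaving linear equations in x and y:
1.4 x + 182.0 y = -978.66
282.4 x − 359.8 y = 2678.86
Solving: x ≈ 2.609, y ≈ -5.397 km (keep extra digits for the depth step; rounded: 2.6, -5.4).
Then from the ST05 sphere: z² = 121.88² − (x + 83.1)² − (y − 49.8)² with x = 2.609, y = -5.397, so z ≈ 66.798 ≈ 66.8 km.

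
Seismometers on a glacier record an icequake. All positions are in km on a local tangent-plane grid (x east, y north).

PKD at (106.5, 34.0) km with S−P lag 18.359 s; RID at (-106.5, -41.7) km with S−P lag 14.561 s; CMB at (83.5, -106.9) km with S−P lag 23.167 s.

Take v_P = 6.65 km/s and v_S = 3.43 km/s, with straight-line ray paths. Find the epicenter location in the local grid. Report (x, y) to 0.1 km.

Distance from S−P lag: d = Δt · v_P v_S / (v_P − v_S) = Δt · (6.65·3.43)/(6.65−3.43) ≈ 7.0837·Δt.
So d_PKD = 130.05, d_RID = 103.15, d_CMB = 164.11 km.
Circle about each station: (x − 106.5)² + (y − 34.0)² = 130.05²; (x + 106.5)² + (y + 41.7)² = 103.15²; (x − 83.5)² + (y + 106.9)² = 164.11².
Subtracting pairs of circle equations eliminates x²+y² and gives linear equations (the radical axes):
-426.0 x − 151.4 y = 6855.97
-46.0 x − 281.8 y = -4117.48
Solving the 2×2 system: x ≈ -22.6, y ≈ 18.3 km.

-22.6 km east, 18.3 km north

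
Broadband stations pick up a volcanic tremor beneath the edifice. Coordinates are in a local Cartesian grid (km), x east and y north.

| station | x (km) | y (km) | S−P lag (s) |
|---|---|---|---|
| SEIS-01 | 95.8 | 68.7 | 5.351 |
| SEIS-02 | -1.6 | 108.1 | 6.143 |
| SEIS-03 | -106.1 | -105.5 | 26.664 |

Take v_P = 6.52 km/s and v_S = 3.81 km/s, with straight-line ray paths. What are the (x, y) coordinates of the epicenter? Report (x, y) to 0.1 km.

49.0 km east, 83.4 km north

Distance from S−P lag: d = Δt · v_P v_S / (v_P − v_S) = Δt · (6.52·3.81)/(6.52−3.81) ≈ 9.1665·Δt.
So d_SEIS-01 = 49.05, d_SEIS-02 = 56.31, d_SEIS-03 = 244.42 km.
Circle about each station: (x − 95.8)² + (y − 68.7)² = 49.05²; (x + 1.6)² + (y − 108.1)² = 56.31²; (x + 106.1)² + (y + 105.5)² = 244.42².
Subtracting pairs of circle equations eliminates x²+y² and gives linear equations (the radical axes):
-194.8 x + 78.8 y = -2974.07
-403.8 x − 348.4 y = -48845.10
Solving the 2×2 system: x ≈ 49.0, y ≈ 83.4 km.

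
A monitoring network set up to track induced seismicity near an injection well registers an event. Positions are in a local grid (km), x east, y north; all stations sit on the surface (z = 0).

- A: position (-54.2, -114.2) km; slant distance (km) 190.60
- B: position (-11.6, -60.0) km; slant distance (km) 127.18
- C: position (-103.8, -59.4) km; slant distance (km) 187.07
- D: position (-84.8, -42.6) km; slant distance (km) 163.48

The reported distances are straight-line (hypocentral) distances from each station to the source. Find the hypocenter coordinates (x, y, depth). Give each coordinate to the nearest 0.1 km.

Each station gives a sphere (x−x_i)² + (y−y_i)² + z² = d_i² (stations at z=0).
Subtracting the A sphere from B and C: z² cancels, leaving linear equations in x and y:
85.2 x + 108.4 y = 7908.89
-99.2 x + 109.6 y = -343.30
Solving: x ≈ 44.996, y ≈ 37.594 km (keep extra digits for the depth step; rounded: 45.0, 37.6).
Then from the A sphere: z² = 190.60² − (x + 54.2)² − (y + 114.2)² with x = 44.996, y = 37.594, so z ≈ 58.712 ≈ 58.7 km.

(45.0, 37.6, 58.7)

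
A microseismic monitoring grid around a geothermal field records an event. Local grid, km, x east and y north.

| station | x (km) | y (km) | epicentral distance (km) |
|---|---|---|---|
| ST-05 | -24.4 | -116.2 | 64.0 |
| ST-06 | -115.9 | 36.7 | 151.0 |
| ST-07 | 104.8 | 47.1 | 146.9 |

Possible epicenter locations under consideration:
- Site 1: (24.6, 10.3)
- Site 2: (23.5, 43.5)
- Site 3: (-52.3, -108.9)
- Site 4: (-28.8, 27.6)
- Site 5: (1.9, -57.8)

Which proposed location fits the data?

Site 5

For each candidate, compare |candidate − station| to the reported distance:
Site 1: residuals ST-05 71.7, ST-06 8.0, ST-07 58.7 → max 71.7 km
Site 2: residuals ST-05 102.7, ST-06 11.4, ST-07 65.5 → max 102.7 km
Site 3: residuals ST-05 35.2, ST-06 7.9, ST-07 74.5 → max 74.5 km
Site 4: residuals ST-05 79.9, ST-06 63.4, ST-07 11.9 → max 79.9 km
Site 5: residuals ST-05 0.0, ST-06 0.0, ST-07 0.0 → max 0.0 km
Only Site 5 has all residuals ≈ 0.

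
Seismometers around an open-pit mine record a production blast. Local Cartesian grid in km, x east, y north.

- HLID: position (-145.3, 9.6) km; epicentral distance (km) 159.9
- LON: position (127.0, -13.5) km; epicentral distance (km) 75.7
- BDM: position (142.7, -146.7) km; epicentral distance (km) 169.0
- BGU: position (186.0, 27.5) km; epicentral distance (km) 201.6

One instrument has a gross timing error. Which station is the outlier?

Solve using three stations at a time. Using HLID, BDM, BGU (subtract circle equations pairwise → linear system) gives (x, y) ≈ (1.5, -53.8).
Distances from that point to each station vs reported:
  HLID: calculated 159.9 vs reported 159.9 → residual 0.0 km
  LON: calculated 131.8 vs reported 75.7 → residual 56.1 km
  BDM: calculated 169.0 vs reported 169.0 → residual 0.0 km
  BGU: calculated 201.6 vs reported 201.6 → residual 0.0 km
HLID, BDM, BGU are mutually consistent (residuals ≈ 0); LON is off by 56.1 km.

LON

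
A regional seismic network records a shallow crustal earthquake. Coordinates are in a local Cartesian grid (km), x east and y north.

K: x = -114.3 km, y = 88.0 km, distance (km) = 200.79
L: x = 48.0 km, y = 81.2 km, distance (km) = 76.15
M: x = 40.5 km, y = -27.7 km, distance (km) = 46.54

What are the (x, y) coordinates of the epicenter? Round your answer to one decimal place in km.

Circle about each station: (x + 114.3)² + (y − 88.0)² = 200.79²; (x − 48.0)² + (y − 81.2)² = 76.15²; (x − 40.5)² + (y + 27.7)² = 46.54².
Subtracting pairs of circle equations eliminates x²+y² and gives linear equations (the radical axes):
324.6 x − 13.6 y = 22606.75
309.6 x − 231.4 y = 19749.70
Solving the 2×2 system: x ≈ 70.0, y ≈ 8.3 km.
Check against K (with the unrounded x, y): √((x + 114.3)²+(y − 88.0)²) = 200.79 ≈ 200.79 km. ✓

(70.0, 8.3)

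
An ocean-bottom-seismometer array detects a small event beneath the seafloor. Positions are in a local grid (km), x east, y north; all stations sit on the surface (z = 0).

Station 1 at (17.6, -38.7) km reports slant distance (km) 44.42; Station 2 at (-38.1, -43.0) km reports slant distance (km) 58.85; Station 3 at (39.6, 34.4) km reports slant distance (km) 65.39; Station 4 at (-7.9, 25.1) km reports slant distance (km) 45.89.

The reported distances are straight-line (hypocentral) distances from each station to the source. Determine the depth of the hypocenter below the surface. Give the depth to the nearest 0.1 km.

28.9 km

Each station gives a sphere (x−x_i)² + (y−y_i)² + z² = d_i² (stations at z=0).
Subtracting the Station 1 sphere from Station 2 and Station 3: z² cancels, leaving linear equations in x and y:
-111.4 x − 8.6 y = 2.97
44.0 x + 146.2 y = -1358.65
Solving: x ≈ 0.707, y ≈ -9.506 km (keep extra digits for the depth step; rounded: 0.7, -9.5).
Then from the Station 1 sphere: z² = 44.42² − (x − 17.6)² − (y + 38.7)² with x = 0.707, y = -9.506, so z ≈ 28.905 ≈ 28.9 km.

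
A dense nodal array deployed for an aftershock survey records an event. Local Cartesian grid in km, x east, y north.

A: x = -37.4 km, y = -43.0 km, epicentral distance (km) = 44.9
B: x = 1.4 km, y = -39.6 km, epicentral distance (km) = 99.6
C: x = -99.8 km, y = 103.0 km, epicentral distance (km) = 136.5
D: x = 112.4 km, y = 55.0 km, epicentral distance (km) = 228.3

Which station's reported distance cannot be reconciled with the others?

A

Solve using three stations at a time. Using B, C, D (subtract circle equations pairwise → linear system) gives (x, y) ≈ (-98.1, -33.5).
Distances from that point to each station vs reported:
  A: calculated 61.4 vs reported 44.9 → residual 16.5 km
  B: calculated 99.6 vs reported 99.6 → residual 0.0 km
  C: calculated 136.5 vs reported 136.5 → residual 0.0 km
  D: calculated 228.3 vs reported 228.3 → residual 0.0 km
B, C, D are mutually consistent (residuals ≈ 0); A is off by 16.5 km.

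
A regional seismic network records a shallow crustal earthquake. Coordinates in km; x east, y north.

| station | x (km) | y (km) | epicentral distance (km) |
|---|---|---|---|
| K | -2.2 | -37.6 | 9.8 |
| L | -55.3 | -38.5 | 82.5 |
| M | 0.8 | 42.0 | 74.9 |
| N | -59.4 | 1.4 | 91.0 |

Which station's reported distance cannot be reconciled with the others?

K

Solve using three stations at a time. Using L, M, N (subtract circle equations pairwise → linear system) gives (x, y) ≈ (26.7, -28.4).
Distances from that point to each station vs reported:
  K: calculated 30.3 vs reported 9.8 → residual 20.5 km
  L: calculated 82.6 vs reported 82.5 → residual 0.1 km
  M: calculated 75.0 vs reported 74.9 → residual 0.1 km
  N: calculated 91.1 vs reported 91.0 → residual 0.1 km
L, M, N are mutually consistent (residuals ≈ 0); K is off by 20.5 km.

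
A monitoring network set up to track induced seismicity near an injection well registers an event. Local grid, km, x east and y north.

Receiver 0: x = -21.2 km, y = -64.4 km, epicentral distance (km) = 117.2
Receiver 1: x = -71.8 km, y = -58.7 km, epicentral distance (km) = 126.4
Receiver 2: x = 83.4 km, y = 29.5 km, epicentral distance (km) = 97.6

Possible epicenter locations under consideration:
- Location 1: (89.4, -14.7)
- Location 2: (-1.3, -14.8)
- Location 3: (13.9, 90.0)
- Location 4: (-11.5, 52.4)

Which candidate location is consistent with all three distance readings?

For each candidate, compare |candidate − station| to the reported distance:
Location 1: residuals Receiver 0 4.1, Receiver 1 40.7, Receiver 2 53.0 → max 53.0 km
Location 2: residuals Receiver 0 63.8, Receiver 1 43.3, Receiver 2 2.0 → max 63.8 km
Location 3: residuals Receiver 0 41.1, Receiver 1 45.2, Receiver 2 5.5 → max 45.2 km
Location 4: residuals Receiver 0 0.0, Receiver 1 0.0, Receiver 2 0.0 → max 0.0 km
Only Location 4 has all residuals ≈ 0.

Location 4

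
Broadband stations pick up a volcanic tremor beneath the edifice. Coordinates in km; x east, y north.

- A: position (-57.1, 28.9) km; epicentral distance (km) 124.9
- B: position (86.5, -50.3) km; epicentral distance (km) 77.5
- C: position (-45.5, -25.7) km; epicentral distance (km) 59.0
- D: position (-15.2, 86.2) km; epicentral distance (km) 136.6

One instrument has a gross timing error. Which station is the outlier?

Solve using three stations at a time. Using B, C, D (subtract circle equations pairwise → linear system) gives (x, y) ≈ (9.0, -48.2).
Distances from that point to each station vs reported:
  A: calculated 101.6 vs reported 124.9 → residual 23.3 km
  B: calculated 77.5 vs reported 77.5 → residual 0.0 km
  C: calculated 59.0 vs reported 59.0 → residual 0.0 km
  D: calculated 136.6 vs reported 136.6 → residual 0.0 km
B, C, D are mutually consistent (residuals ≈ 0); A is off by 23.3 km.

A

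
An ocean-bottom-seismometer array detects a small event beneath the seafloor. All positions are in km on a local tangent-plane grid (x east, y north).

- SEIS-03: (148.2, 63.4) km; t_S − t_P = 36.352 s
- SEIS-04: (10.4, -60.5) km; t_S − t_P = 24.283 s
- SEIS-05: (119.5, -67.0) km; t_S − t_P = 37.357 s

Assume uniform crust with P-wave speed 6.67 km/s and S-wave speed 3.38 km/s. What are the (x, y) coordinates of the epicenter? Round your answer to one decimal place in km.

(-100.9, 63.2)

Distance from S−P lag: d = Δt · v_P v_S / (v_P − v_S) = Δt · (6.67·3.38)/(6.67−3.38) ≈ 6.8525·Δt.
So d_SEIS-03 = 249.10, d_SEIS-04 = 166.40, d_SEIS-05 = 255.99 km.
Circle about each station: (x − 148.2)² + (y − 63.4)² = 249.10²; (x − 10.4)² + (y + 60.5)² = 166.40²; (x − 119.5)² + (y + 67.0)² = 255.99².
Subtracting pairs of circle equations eliminates x²+y² and gives linear equations (the radical axes):
-275.6 x − 247.8 y = 12147.46
-57.4 x − 260.8 y = -10693.62
Solving the 2×2 system: x ≈ -100.9, y ≈ 63.2 km.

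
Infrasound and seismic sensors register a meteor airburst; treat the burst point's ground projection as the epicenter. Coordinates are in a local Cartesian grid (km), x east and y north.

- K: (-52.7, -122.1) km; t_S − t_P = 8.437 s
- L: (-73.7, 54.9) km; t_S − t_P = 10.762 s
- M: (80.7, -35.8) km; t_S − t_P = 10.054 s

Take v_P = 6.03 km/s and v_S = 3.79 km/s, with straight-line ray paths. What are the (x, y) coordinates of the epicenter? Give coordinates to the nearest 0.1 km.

Distance from S−P lag: d = Δt · v_P v_S / (v_P − v_S) = Δt · (6.03·3.79)/(6.03−3.79) ≈ 10.2025·Δt.
So d_K = 86.08, d_L = 109.80, d_M = 102.58 km.
Circle about each station: (x + 52.7)² + (y + 122.1)² = 86.08²; (x + 73.7)² + (y − 54.9)² = 109.80²; (x − 80.7)² + (y + 35.8)² = 102.58².
Subtracting pairs of circle equations eliminates x²+y² and gives linear equations (the radical axes):
-42.0 x + 354.0 y = -13886.27
266.8 x + 172.6 y = -13004.46
Solving the 2×2 system: x ≈ -21.7, y ≈ -41.8 km.

(-21.7, -41.8)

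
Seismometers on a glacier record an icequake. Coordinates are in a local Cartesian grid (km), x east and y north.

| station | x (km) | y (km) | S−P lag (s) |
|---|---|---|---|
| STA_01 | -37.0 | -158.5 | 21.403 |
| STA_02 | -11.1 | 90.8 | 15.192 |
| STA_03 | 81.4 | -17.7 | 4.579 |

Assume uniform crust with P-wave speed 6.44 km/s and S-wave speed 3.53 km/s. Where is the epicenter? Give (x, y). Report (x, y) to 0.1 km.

Distance from S−P lag: d = Δt · v_P v_S / (v_P − v_S) = Δt · (6.44·3.53)/(6.44−3.53) ≈ 7.8121·Δt.
So d_STA_01 = 167.20, d_STA_02 = 118.68, d_STA_03 = 35.77 km.
Circle about each station: (x + 37.0)² + (y + 158.5)² = 167.20²; (x + 11.1)² + (y − 90.8)² = 118.68²; (x − 81.4)² + (y + 17.7)² = 35.77².
Subtracting the STA_01 equation from the STA_02 and STA_03 equations removes the quadratic terms:
51.8 x + 498.6 y = -4252.50
236.8 x + 281.6 y = 7124.35
Solving the 2×2 system: x ≈ 45.9, y ≈ -13.3 km.

x ≈ 45.9 km, y ≈ -13.3 km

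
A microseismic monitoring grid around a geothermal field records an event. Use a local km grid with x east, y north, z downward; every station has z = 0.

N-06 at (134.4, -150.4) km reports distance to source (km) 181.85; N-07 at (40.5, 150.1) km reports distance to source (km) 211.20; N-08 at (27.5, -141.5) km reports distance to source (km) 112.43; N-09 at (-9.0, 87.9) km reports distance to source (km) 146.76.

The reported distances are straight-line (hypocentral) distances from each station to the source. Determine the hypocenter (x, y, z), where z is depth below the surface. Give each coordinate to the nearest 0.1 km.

Each station gives a sphere (x−x_i)² + (y−y_i)² + z² = d_i² (stations at z=0).
Subtracting the N-06 sphere from N-07 and N-08: z² cancels, leaving linear equations in x and y:
-187.8 x + 601.0 y = -28049.28
-213.8 x + 17.8 y = 523.90
Solving: x ≈ -6.505, y ≈ -48.704 km (keep extra digits for the depth step; rounded: -6.5, -48.7).
Then from the N-06 sphere: z² = 181.85² − (x − 134.4)² − (y + 150.4)² with x = -6.505, y = -48.704, so z ≈ 53.602 ≈ 53.6 km.
Check against N-09 (with the unrounded solution): distance 146.76 ≈ 146.76 km. ✓

(-6.5, -48.7, 53.6)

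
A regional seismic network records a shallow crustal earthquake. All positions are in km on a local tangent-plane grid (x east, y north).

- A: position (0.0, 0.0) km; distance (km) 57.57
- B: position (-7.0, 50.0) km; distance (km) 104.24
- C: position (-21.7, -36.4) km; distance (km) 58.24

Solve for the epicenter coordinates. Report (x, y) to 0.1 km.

35.9 km east, -45.0 km north

Circle about each station: x² + y² = 57.57²; (x + 7.0)² + (y − 50.0)² = 104.24²; (x + 21.7)² + (y + 36.4)² = 58.24².
Subtracting the A equation from the B and C equations removes the quadratic terms:
-14.0 x + 100.0 y = -5002.67
-43.4 x − 72.8 y = 1718.26
Solving the 2×2 system: x ≈ 35.9, y ≈ -45.0 km.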